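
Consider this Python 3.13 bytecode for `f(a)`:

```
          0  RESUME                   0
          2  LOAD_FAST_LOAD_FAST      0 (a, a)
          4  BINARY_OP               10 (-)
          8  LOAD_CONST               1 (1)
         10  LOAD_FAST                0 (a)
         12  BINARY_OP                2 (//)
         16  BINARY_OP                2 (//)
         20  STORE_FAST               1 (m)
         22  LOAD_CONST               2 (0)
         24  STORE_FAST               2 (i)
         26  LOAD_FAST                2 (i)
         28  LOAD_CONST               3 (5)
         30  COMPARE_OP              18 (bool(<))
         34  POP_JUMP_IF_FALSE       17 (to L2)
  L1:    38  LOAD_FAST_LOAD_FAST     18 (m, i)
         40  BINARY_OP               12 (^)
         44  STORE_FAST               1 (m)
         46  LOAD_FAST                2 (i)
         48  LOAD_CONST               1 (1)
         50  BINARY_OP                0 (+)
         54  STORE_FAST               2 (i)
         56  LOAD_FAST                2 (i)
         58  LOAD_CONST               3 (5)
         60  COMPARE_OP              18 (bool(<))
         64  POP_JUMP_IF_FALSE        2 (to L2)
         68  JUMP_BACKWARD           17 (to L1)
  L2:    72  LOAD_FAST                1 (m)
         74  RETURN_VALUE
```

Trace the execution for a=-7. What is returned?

4

LOAD_FAST_LOAD_FAST a,a → push -7,-7
BINARY_OP - → -7 - -7 = 0
LOAD_CONST → push 1
LOAD_FAST a → push -7
BINARY_OP // → 1 // -7 = -1
BINARY_OP // → 0 // -1 = 0
STORE_FAST m → m=0
LOAD_CONST → push 0
STORE_FAST i → i=0
LOAD_FAST i → push 0
LOAD_CONST → push 5
COMPARE_OP bool(<) → 0 vs 5 = True
POP_JUMP_IF_FALSE → pop True; no jump
LOAD_FAST_LOAD_FAST m,i → push 0,0
BINARY_OP ^ → 0 ^ 0 = 0
STORE_FAST m → m=0
LOAD_FAST i → push 0
LOAD_CONST → push 1
BINARY_OP + → 0 + 1 = 1
STORE_FAST i → i=1
LOAD_FAST i → push 1
LOAD_CONST → push 5
COMPARE_OP bool(<) → 1 vs 5 = True
POP_JUMP_IF_FALSE → pop True; no jump
LOAD_FAST_LOAD_FAST m,i → push 0,1
BINARY_OP ^ → 0 ^ 1 = 1
STORE_FAST m → m=1
LOAD_FAST i → push 1
LOAD_CONST → push 1
BINARY_OP + → 1 + 1 = 2
STORE_FAST i → i=2
LOAD_FAST i → push 2
LOAD_CONST → push 5
COMPARE_OP bool(<) → 2 vs 5 = True
POP_JUMP_IF_FALSE → pop True; no jump
LOAD_FAST_LOAD_FAST m,i → push 1,2
BINARY_OP ^ → 1 ^ 2 = 3
STORE_FAST m → m=3
LOAD_FAST i → push 2
LOAD_CONST → push 1
BINARY_OP + → 2 + 1 = 3
STORE_FAST i → i=3
LOAD_FAST i → push 3
LOAD_CONST → push 5
COMPARE_OP bool(<) → 3 vs 5 = True
POP_JUMP_IF_FALSE → pop True; no jump
LOAD_FAST_LOAD_FAST m,i → push 3,3
BINARY_OP ^ → 3 ^ 3 = 0
STORE_FAST m → m=0
LOAD_FAST i → push 3
LOAD_CONST → push 1
BINARY_OP + → 3 + 1 = 4
STORE_FAST i → i=4
LOAD_FAST i → push 4
LOAD_CONST → push 5
COMPARE_OP bool(<) → 4 vs 5 = True
POP_JUMP_IF_FALSE → pop True; no jump
LOAD_FAST_LOAD_FAST m,i → push 0,4
BINARY_OP ^ → 0 ^ 4 = 4
STORE_FAST m → m=4
LOAD_FAST i → push 4
LOAD_CONST → push 1
BINARY_OP + → 4 + 1 = 5
STORE_FAST i → i=5
LOAD_FAST i → push 5
LOAD_CONST → push 5
COMPARE_OP bool(<) → 5 vs 5 = False
POP_JUMP_IF_FALSE → pop False; jump
LOAD_FAST m → push 4
RETURN_VALUE → return 4.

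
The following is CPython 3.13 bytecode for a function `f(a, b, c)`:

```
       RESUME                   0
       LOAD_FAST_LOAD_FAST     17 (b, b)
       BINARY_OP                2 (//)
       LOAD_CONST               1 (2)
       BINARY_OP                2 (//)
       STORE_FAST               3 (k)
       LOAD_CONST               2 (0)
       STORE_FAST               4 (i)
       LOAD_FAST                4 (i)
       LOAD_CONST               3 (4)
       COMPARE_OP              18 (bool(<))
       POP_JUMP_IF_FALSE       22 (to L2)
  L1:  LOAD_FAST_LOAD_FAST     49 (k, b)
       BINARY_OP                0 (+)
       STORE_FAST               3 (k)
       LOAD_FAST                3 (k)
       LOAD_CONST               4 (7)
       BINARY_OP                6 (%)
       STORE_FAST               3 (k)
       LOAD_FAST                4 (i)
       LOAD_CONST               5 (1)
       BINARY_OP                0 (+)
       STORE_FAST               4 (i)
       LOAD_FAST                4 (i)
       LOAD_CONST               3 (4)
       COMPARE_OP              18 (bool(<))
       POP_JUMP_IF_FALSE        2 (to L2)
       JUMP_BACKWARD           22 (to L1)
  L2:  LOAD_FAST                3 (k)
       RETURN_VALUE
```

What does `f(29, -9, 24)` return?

6

LOAD_FAST_LOAD_FAST b,b → push -9,-9
BINARY_OP // → -9 // -9 = 1
LOAD_CONST → push 2
BINARY_OP // → 1 // 2 = 0
STORE_FAST k → k=0
LOAD_CONST → push 0
STORE_FAST i → i=0
LOAD_FAST i → push 0
LOAD_CONST → push 4
COMPARE_OP bool(<) → 0 vs 4 = True
POP_JUMP_IF_FALSE → pop True; no jump
LOAD_FAST_LOAD_FAST k,b → push 0,-9
BINARY_OP + → 0 + -9 = -9
STORE_FAST k → k=-9
LOAD_FAST k → push -9
LOAD_CONST → push 7
BINARY_OP % → -9 % 7 = 5
STORE_FAST k → k=5
LOAD_FAST i → push 0
LOAD_CONST → push 1
BINARY_OP + → 0 + 1 = 1
STORE_FAST i → i=1
LOAD_FAST i → push 1
LOAD_CONST → push 4
COMPARE_OP bool(<) → 1 vs 4 = True
POP_JUMP_IF_FALSE → pop True; no jump
LOAD_FAST_LOAD_FAST k,b → push 5,-9
BINARY_OP + → 5 + -9 = -4
STORE_FAST k → k=-4
LOAD_FAST k → push -4
LOAD_CONST → push 7
BINARY_OP % → -4 % 7 = 3
STORE_FAST k → k=3
LOAD_FAST i → push 1
LOAD_CONST → push 1
BINARY_OP + → 1 + 1 = 2
STORE_FAST i → i=2
LOAD_FAST i → push 2
LOAD_CONST → push 4
COMPARE_OP bool(<) → 2 vs 4 = True
POP_JUMP_IF_FALSE → pop True; no jump
LOAD_FAST_LOAD_FAST k,b → push 3,-9
BINARY_OP + → 3 + -9 = -6
STORE_FAST k → k=-6
LOAD_FAST k → push -6
LOAD_CONST → push 7
BINARY_OP % → -6 % 7 = 1
STORE_FAST k → k=1
LOAD_FAST i → push 2
LOAD_CONST → push 1
BINARY_OP + → 2 + 1 = 3
STORE_FAST i → i=3
LOAD_FAST i → push 3
LOAD_CONST → push 4
COMPARE_OP bool(<) → 3 vs 4 = True
POP_JUMP_IF_FALSE → pop True; no jump
LOAD_FAST_LOAD_FAST k,b → push 1,-9
BINARY_OP + → 1 + -9 = -8
STORE_FAST k → k=-8
LOAD_FAST k → push -8
LOAD_CONST → push 7
BINARY_OP % → -8 % 7 = 6
STORE_FAST k → k=6
LOAD_FAST i → push 3
LOAD_CONST → push 1
BINARY_OP + → 3 + 1 = 4
STORE_FAST i → i=4
LOAD_FAST i → push 4
LOAD_CONST → push 4
COMPARE_OP bool(<) → 4 vs 4 = False
POP_JUMP_IF_FALSE → pop False; jump
LOAD_FAST k → push 6
RETURN_VALUE → return 6.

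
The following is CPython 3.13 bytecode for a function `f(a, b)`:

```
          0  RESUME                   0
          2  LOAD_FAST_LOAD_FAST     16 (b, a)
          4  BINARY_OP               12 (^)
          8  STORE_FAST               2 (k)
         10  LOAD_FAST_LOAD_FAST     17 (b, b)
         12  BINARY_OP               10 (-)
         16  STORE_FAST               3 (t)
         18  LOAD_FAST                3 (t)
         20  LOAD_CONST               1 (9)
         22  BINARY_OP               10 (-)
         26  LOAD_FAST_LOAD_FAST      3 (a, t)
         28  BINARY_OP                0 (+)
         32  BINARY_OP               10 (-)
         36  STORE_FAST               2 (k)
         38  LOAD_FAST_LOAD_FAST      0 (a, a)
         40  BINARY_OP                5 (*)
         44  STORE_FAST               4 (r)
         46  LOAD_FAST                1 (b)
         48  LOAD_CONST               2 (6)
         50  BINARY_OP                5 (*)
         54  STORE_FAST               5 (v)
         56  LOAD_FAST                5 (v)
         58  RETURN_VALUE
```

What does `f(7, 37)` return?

LOAD_FAST_LOAD_FAST b,a → push 37,7. Stack: [37, 7]
BINARY_OP ^ → 37 ^ 7 = 34. Stack: [34]
STORE_FAST k → k=34. Stack: []
LOAD_FAST_LOAD_FAST b,b → push 37,37. Stack: [37, 37]
BINARY_OP - → 37 - 37 = 0. Stack: [0]
STORE_FAST t → t=0. Stack: []
LOAD_FAST t → push 0. Stack: [0]
LOAD_CONST → push 9. Stack: [0, 9]
BINARY_OP - → 0 - 9 = -9. Stack: [-9]
LOAD_FAST_LOAD_FAST a,t → push 7,0. Stack: [-9, 7, 0]
BINARY_OP + → 7 + 0 = 7. Stack: [-9, 7]
BINARY_OP - → -9 - 7 = -16. Stack: [-16]
STORE_FAST k → k=-16. Stack: []
LOAD_FAST_LOAD_FAST a,a → push 7,7. Stack: [7, 7]
BINARY_OP * → 7 * 7 = 49. Stack: [49]
STORE_FAST r → r=49. Stack: []
LOAD_FAST b → push 37. Stack: [37]
LOAD_CONST → push 6. Stack: [37, 6]
BINARY_OP * → 37 * 6 = 222. Stack: [222]
STORE_FAST v → v=222. Stack: []
LOAD_FAST v → push 222. Stack: [222]
RETURN_VALUE → return 222.

222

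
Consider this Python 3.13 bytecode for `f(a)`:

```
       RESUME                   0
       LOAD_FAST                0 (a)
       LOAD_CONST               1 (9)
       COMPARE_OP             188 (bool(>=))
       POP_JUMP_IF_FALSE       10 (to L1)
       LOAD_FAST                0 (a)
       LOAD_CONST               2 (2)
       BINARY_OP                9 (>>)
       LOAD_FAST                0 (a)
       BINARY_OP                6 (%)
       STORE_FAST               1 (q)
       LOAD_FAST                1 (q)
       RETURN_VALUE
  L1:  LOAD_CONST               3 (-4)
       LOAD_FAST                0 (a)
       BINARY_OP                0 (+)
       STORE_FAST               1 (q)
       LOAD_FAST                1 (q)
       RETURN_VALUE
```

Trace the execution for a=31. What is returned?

7

LOAD_FAST a → push 31. Stack: [31]
LOAD_CONST → push 9. Stack: [31, 9]
COMPARE_OP bool(>=) → 31 vs 9 = True. Stack: [True]
POP_JUMP_IF_FALSE → pop True; no jump. Stack: []
LOAD_FAST a → push 31. Stack: [31]
LOAD_CONST → push 2. Stack: [31, 2]
BINARY_OP >> → 31 >> 2 = 7. Stack: [7]
LOAD_FAST a → push 31. Stack: [7, 31]
BINARY_OP % → 7 % 31 = 7. Stack: [7]
STORE_FAST q → q=7. Stack: []
LOAD_FAST q → push 7. Stack: [7]
RETURN_VALUE → return 7.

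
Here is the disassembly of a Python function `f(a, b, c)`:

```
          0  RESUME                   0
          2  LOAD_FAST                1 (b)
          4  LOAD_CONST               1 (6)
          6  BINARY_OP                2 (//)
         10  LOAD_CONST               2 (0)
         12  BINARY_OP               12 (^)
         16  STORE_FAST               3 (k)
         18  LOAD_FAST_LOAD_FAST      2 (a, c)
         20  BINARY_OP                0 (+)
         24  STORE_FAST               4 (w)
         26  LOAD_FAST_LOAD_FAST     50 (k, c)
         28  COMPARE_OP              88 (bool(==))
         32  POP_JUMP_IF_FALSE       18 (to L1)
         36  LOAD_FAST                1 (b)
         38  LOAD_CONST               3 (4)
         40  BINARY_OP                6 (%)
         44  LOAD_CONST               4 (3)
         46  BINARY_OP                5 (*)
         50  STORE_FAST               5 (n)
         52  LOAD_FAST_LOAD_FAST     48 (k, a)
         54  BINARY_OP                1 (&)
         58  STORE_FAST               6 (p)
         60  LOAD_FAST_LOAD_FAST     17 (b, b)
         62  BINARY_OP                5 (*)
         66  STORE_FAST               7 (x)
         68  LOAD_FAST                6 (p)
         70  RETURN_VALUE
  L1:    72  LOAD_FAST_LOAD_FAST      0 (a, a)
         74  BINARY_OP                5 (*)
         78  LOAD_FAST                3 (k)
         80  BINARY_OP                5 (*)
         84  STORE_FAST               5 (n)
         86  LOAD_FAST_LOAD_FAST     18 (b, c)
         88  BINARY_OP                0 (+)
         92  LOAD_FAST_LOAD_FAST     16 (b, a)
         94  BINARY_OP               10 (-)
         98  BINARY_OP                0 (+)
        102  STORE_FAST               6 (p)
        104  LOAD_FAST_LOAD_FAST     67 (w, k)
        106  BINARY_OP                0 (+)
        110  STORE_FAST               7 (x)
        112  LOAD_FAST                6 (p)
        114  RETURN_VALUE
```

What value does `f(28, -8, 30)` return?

LOAD_FAST b → push -8. Stack: [-8]
LOAD_CONST → push 6. Stack: [-8, 6]
BINARY_OP // → -8 // 6 = -2. Stack: [-2]
LOAD_CONST → push 0. Stack: [-2, 0]
BINARY_OP ^ → -2 ^ 0 = -2. Stack: [-2]
STORE_FAST k → k=-2. Stack: []
LOAD_FAST_LOAD_FAST a,c → push 28,30. Stack: [28, 30]
BINARY_OP + → 28 + 30 = 58. Stack: [58]
STORE_FAST w → w=58. Stack: []
LOAD_FAST_LOAD_FAST k,c → push -2,30. Stack: [-2, 30]
COMPARE_OP bool(==) → -2 vs 30 = False. Stack: [False]
POP_JUMP_IF_FALSE → pop False; jump. Stack: []
LOAD_FAST_LOAD_FAST a,a → push 28,28. Stack: [28, 28]
BINARY_OP * → 28 * 28 = 784. Stack: [784]
LOAD_FAST k → push -2. Stack: [784, -2]
BINARY_OP * → 784 * -2 = -1568. Stack: [-1568]
STORE_FAST n → n=-1568. Stack: []
LOAD_FAST_LOAD_FAST b,c → push -8,30. Stack: [-8, 30]
BINARY_OP + → -8 + 30 = 22. Stack: [22]
LOAD_FAST_LOAD_FAST b,a → push -8,28. Stack: [22, -8, 28]
BINARY_OP - → -8 - 28 = -36. Stack: [22, -36]
BINARY_OP + → 22 + -36 = -14. Stack: [-14]
STORE_FAST p → p=-14. Stack: []
LOAD_FAST_LOAD_FAST w,k → push 58,-2. Stack: [58, -2]
BINARY_OP + → 58 + -2 = 56. Stack: [56]
STORE_FAST x → x=56. Stack: []
LOAD_FAST p → push -14. Stack: [-14]
RETURN_VALUE → return -14.

-14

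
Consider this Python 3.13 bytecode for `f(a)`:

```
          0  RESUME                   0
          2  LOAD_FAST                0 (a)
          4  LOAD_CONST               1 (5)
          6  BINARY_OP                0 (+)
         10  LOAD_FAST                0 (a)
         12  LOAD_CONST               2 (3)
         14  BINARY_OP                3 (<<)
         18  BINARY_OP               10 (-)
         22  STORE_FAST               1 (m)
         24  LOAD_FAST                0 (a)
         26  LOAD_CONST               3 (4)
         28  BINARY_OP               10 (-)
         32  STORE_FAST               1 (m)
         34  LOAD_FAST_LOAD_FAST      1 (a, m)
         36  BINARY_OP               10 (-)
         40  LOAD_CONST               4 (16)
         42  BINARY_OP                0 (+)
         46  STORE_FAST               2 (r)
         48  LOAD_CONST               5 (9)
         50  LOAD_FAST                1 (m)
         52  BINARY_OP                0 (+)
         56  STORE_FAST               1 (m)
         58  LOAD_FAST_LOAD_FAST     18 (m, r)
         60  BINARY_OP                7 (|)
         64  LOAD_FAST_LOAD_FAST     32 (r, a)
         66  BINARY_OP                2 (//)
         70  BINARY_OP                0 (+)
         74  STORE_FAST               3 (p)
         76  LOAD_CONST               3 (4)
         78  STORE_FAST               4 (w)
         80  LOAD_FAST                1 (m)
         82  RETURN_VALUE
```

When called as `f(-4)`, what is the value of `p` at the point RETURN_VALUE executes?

LOAD_FAST a → push -4. Stack: [-4]
LOAD_CONST → push 5. Stack: [-4, 5]
BINARY_OP + → -4 + 5 = 1. Stack: [1]
LOAD_FAST a → push -4. Stack: [1, -4]
LOAD_CONST → push 3. Stack: [1, -4, 3]
BINARY_OP << → -4 << 3 = -32. Stack: [1, -32]
BINARY_OP - → 1 - -32 = 33. Stack: [33]
STORE_FAST m → m=33. Stack: []
LOAD_FAST a → push -4. Stack: [-4]
LOAD_CONST → push 4. Stack: [-4, 4]
BINARY_OP - → -4 - 4 = -8. Stack: [-8]
STORE_FAST m → m=-8. Stack: []
LOAD_FAST_LOAD_FAST a,m → push -4,-8. Stack: [-4, -8]
BINARY_OP - → -4 - -8 = 4. Stack: [4]
LOAD_CONST → push 16. Stack: [4, 16]
BINARY_OP + → 4 + 16 = 20. Stack: [20]
STORE_FAST r → r=20. Stack: []
LOAD_CONST → push 9. Stack: [9]
LOAD_FAST m → push -8. Stack: [9, -8]
BINARY_OP + → 9 + -8 = 1. Stack: [1]
STORE_FAST m → m=1. Stack: []
LOAD_FAST_LOAD_FAST m,r → push 1,20. Stack: [1, 20]
BINARY_OP | → 1 | 20 = 21. Stack: [21]
LOAD_FAST_LOAD_FAST r,a → push 20,-4. Stack: [21, 20, -4]
BINARY_OP // → 20 // -4 = -5. Stack: [21, -5]
BINARY_OP + → 21 + -5 = 16. Stack: [16]
STORE_FAST p → p=16. Stack: []
LOAD_CONST → push 4. Stack: [4]
STORE_FAST w → w=4. Stack: []
LOAD_FAST m → push 1. Stack: [1]
RETURN_VALUE → return 1.

16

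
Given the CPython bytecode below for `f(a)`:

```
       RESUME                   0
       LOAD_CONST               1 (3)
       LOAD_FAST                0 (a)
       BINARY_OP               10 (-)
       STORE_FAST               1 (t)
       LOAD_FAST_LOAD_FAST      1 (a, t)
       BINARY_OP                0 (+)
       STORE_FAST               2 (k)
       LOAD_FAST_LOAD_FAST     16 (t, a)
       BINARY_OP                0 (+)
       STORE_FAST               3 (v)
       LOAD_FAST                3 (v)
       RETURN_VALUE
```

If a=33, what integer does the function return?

LOAD_CONST → push 3. Stack: [3]
LOAD_FAST a → push 33. Stack: [3, 33]
BINARY_OP - → 3 - 33 = -30. Stack: [-30]
STORE_FAST t → t=-30. Stack: []
LOAD_FAST_LOAD_FAST a,t → push 33,-30. Stack: [33, -30]
BINARY_OP + → 33 + -30 = 3. Stack: [3]
STORE_FAST k → k=3. Stack: []
LOAD_FAST_LOAD_FAST t,a → push -30,33. Stack: [-30, 33]
BINARY_OP + → -30 + 33 = 3. Stack: [3]
STORE_FAST v → v=3. Stack: []
LOAD_FAST v → push 3. Stack: [3]
RETURN_VALUE → return 3.

3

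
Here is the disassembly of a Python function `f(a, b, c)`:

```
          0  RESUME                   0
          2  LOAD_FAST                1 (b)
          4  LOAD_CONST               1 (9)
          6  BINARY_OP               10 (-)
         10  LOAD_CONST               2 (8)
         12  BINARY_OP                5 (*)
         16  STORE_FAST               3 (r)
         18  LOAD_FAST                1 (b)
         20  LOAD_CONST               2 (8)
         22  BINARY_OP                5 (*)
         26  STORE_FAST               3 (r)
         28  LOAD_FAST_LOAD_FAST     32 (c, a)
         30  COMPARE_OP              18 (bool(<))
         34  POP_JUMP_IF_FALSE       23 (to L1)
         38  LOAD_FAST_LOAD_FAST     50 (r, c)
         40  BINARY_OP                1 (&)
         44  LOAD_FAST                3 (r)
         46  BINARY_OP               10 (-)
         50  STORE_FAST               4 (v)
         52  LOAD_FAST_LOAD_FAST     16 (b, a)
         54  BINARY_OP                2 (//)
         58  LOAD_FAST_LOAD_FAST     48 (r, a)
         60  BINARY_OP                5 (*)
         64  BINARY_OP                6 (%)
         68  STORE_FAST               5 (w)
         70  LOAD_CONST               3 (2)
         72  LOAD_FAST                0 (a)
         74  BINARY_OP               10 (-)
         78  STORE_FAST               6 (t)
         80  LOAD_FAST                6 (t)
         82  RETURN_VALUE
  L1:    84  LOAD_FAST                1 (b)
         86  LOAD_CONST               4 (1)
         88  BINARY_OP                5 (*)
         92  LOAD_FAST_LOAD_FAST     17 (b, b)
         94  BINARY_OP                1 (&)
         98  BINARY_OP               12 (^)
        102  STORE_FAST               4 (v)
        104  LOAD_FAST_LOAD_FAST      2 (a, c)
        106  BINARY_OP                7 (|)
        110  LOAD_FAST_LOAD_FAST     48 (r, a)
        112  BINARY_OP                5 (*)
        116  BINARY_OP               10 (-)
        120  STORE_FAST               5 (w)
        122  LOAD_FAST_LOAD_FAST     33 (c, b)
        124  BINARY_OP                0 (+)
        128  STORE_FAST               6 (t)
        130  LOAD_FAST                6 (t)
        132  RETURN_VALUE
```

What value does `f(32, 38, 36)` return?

74

LOAD_FAST b → push 38. Stack: [38]
LOAD_CONST → push 9. Stack: [38, 9]
BINARY_OP - → 38 - 9 = 29. Stack: [29]
LOAD_CONST → push 8. Stack: [29, 8]
BINARY_OP * → 29 * 8 = 232. Stack: [232]
STORE_FAST r → r=232. Stack: []
LOAD_FAST b → push 38. Stack: [38]
LOAD_CONST → push 8. Stack: [38, 8]
BINARY_OP * → 38 * 8 = 304. Stack: [304]
STORE_FAST r → r=304. Stack: []
LOAD_FAST_LOAD_FAST c,a → push 36,32. Stack: [36, 32]
COMPARE_OP bool(<) → 36 vs 32 = False. Stack: [False]
POP_JUMP_IF_FALSE → pop False; jump. Stack: []
LOAD_FAST b → push 38. Stack: [38]
LOAD_CONST → push 1. Stack: [38, 1]
BINARY_OP * → 38 * 1 = 38. Stack: [38]
LOAD_FAST_LOAD_FAST b,b → push 38,38. Stack: [38, 38, 38]
BINARY_OP & → 38 & 38 = 38. Stack: [38, 38]
BINARY_OP ^ → 38 ^ 38 = 0. Stack: [0]
STORE_FAST v → v=0. Stack: []
LOAD_FAST_LOAD_FAST a,c → push 32,36. Stack: [32, 36]
BINARY_OP | → 32 | 36 = 36. Stack: [36]
LOAD_FAST_LOAD_FAST r,a → push 304,32. Stack: [36, 304, 32]
BINARY_OP * → 304 * 32 = 9728. Stack: [36, 9728]
BINARY_OP - → 36 - 9728 = -9692. Stack: [-9692]
STORE_FAST w → w=-9692. Stack: []
LOAD_FAST_LOAD_FAST c,b → push 36,38. Stack: [36, 38]
BINARY_OP + → 36 + 38 = 74. Stack: [74]
STORE_FAST t → t=74. Stack: []
LOAD_FAST t → push 74. Stack: [74]
RETURN_VALUE → return 74.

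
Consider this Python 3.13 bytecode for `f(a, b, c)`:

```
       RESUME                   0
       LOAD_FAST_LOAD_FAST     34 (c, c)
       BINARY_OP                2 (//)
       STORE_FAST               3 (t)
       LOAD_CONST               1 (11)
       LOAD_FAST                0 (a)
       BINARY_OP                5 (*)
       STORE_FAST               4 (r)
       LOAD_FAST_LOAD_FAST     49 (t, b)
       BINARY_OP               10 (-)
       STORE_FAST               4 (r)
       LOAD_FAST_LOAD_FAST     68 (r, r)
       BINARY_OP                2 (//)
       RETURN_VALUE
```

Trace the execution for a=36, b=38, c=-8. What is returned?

LOAD_FAST_LOAD_FAST c,c → push -8,-8. Stack: [-8, -8]
BINARY_OP // → -8 // -8 = 1. Stack: [1]
STORE_FAST t → t=1. Stack: []
LOAD_CONST → push 11. Stack: [11]
LOAD_FAST a → push 36. Stack: [11, 36]
BINARY_OP * → 11 * 36 = 396. Stack: [396]
STORE_FAST r → r=396. Stack: []
LOAD_FAST_LOAD_FAST t,b → push 1,38. Stack: [1, 38]
BINARY_OP - → 1 - 38 = -37. Stack: [-37]
STORE_FAST r → r=-37. Stack: []
LOAD_FAST_LOAD_FAST r,r → push -37,-37. Stack: [-37, -37]
BINARY_OP // → -37 // -37 = 1. Stack: [1]
RETURN_VALUE → return 1.

1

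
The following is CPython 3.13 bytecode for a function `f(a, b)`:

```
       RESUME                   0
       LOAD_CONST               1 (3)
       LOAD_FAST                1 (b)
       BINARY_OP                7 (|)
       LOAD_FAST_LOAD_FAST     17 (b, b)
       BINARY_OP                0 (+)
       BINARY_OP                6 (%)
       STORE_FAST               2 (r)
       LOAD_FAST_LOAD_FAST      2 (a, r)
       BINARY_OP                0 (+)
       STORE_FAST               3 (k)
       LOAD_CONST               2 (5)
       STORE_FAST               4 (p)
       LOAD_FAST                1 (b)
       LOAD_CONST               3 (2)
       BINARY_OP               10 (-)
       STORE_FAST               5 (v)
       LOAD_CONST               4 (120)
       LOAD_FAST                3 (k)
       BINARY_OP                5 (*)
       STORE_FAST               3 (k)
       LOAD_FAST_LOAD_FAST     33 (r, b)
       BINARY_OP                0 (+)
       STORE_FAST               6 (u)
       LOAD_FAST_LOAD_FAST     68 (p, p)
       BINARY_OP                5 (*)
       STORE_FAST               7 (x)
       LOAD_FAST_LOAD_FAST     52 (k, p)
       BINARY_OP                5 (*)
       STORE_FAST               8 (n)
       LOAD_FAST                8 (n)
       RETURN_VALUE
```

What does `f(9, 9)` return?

12000

LOAD_CONST → push 3. Stack: [3]
LOAD_FAST b → push 9. Stack: [3, 9]
BINARY_OP | → 3 | 9 = 11. Stack: [11]
LOAD_FAST_LOAD_FAST b,b → push 9,9. Stack: [11, 9, 9]
BINARY_OP + → 9 + 9 = 18. Stack: [11, 18]
BINARY_OP % → 11 % 18 = 11. Stack: [11]
STORE_FAST r → r=11. Stack: []
LOAD_FAST_LOAD_FAST a,r → push 9,11. Stack: [9, 11]
BINARY_OP + → 9 + 11 = 20. Stack: [20]
STORE_FAST k → k=20. Stack: []
LOAD_CONST → push 5. Stack: [5]
STORE_FAST p → p=5. Stack: []
LOAD_FAST b → push 9. Stack: [9]
LOAD_CONST → push 2. Stack: [9, 2]
BINARY_OP - → 9 - 2 = 7. Stack: [7]
STORE_FAST v → v=7. Stack: []
LOAD_CONST → push 120. Stack: [120]
LOAD_FAST k → push 20. Stack: [120, 20]
BINARY_OP * → 120 * 20 = 2400. Stack: [2400]
STORE_FAST k → k=2400. Stack: []
LOAD_FAST_LOAD_FAST r,b → push 11,9. Stack: [11, 9]
BINARY_OP + → 11 + 9 = 20. Stack: [20]
STORE_FAST u → u=20. Stack: []
LOAD_FAST_LOAD_FAST p,p → push 5,5. Stack: [5, 5]
BINARY_OP * → 5 * 5 = 25. Stack: [25]
STORE_FAST x → x=25. Stack: []
LOAD_FAST_LOAD_FAST k,p → push 2400,5. Stack: [2400, 5]
BINARY_OP * → 2400 * 5 = 12000. Stack: [12000]
STORE_FAST n → n=12000. Stack: []
LOAD_FAST n → push 12000. Stack: [12000]
RETURN_VALUE → return 12000.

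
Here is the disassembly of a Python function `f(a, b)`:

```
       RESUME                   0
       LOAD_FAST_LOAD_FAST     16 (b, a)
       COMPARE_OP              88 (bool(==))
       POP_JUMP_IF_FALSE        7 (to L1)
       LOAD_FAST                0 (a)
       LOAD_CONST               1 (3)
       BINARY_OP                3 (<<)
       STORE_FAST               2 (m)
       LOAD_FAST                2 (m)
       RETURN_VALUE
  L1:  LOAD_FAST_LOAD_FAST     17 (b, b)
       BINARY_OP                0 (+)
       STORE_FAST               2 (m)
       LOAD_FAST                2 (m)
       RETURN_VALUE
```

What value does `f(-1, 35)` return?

70

LOAD_FAST_LOAD_FAST b,a → push 35,-1. Stack: [35, -1]
COMPARE_OP bool(==) → 35 vs -1 = False. Stack: [False]
POP_JUMP_IF_FALSE → pop False; jump. Stack: []
LOAD_FAST_LOAD_FAST b,b → push 35,35. Stack: [35, 35]
BINARY_OP + → 35 + 35 = 70. Stack: [70]
STORE_FAST m → m=70. Stack: []
LOAD_FAST m → push 70. Stack: [70]
RETURN_VALUE → return 70.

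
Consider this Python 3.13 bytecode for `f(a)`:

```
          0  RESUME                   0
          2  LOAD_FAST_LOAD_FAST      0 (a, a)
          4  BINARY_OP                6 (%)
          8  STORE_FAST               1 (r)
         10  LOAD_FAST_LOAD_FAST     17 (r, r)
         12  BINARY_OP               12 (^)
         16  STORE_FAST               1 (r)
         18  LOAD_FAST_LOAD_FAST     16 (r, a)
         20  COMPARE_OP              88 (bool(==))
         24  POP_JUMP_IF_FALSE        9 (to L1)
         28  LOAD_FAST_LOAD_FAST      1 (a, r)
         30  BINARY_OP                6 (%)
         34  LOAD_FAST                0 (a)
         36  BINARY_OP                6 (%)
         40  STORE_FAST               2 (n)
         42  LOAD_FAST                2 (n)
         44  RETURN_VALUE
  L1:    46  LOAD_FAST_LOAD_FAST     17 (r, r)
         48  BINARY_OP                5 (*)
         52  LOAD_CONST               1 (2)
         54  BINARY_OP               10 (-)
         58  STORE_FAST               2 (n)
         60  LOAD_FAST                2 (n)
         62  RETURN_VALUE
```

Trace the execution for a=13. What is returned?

LOAD_FAST_LOAD_FAST a,a → push 13,13. Stack: [13, 13]
BINARY_OP % → 13 % 13 = 0. Stack: [0]
STORE_FAST r → r=0. Stack: []
LOAD_FAST_LOAD_FAST r,r → push 0,0. Stack: [0, 0]
BINARY_OP ^ → 0 ^ 0 = 0. Stack: [0]
STORE_FAST r → r=0. Stack: []
LOAD_FAST_LOAD_FAST r,a → push 0,13. Stack: [0, 13]
COMPARE_OP bool(==) → 0 vs 13 = False. Stack: [False]
POP_JUMP_IF_FALSE → pop False; jump. Stack: []
LOAD_FAST_LOAD_FAST r,r → push 0,0. Stack: [0, 0]
BINARY_OP * → 0 * 0 = 0. Stack: [0]
LOAD_CONST → push 2. Stack: [0, 2]
BINARY_OP - → 0 - 2 = -2. Stack: [-2]
STORE_FAST n → n=-2. Stack: []
LOAD_FAST n → push -2. Stack: [-2]
RETURN_VALUE → return -2.

-2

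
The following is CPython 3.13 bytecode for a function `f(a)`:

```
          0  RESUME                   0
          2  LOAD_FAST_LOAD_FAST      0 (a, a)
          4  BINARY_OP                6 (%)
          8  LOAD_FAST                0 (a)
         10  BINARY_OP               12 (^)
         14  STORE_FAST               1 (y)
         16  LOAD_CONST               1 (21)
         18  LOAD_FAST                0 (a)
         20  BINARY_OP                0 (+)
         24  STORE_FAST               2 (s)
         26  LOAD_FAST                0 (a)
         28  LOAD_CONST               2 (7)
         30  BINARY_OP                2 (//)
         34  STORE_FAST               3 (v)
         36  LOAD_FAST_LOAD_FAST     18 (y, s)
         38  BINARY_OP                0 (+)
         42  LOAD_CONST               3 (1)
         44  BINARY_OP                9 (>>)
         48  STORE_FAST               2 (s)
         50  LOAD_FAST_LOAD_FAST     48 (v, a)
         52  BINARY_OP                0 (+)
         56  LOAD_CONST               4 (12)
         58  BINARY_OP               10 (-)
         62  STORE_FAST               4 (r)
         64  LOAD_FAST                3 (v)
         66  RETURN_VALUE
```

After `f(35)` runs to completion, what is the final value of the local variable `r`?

28

LOAD_FAST_LOAD_FAST a,a → push 35,35. Stack: [35, 35]
BINARY_OP % → 35 % 35 = 0. Stack: [0]
LOAD_FAST a → push 35. Stack: [0, 35]
BINARY_OP ^ → 0 ^ 35 = 35. Stack: [35]
STORE_FAST y → y=35. Stack: []
LOAD_CONST → push 21. Stack: [21]
LOAD_FAST a → push 35. Stack: [21, 35]
BINARY_OP + → 21 + 35 = 56. Stack: [56]
STORE_FAST s → s=56. Stack: []
LOAD_FAST a → push 35. Stack: [35]
LOAD_CONST → push 7. Stack: [35, 7]
BINARY_OP // → 35 // 7 = 5. Stack: [5]
STORE_FAST v → v=5. Stack: []
LOAD_FAST_LOAD_FAST y,s → push 35,56. Stack: [35, 56]
BINARY_OP + → 35 + 56 = 91. Stack: [91]
LOAD_CONST → push 1. Stack: [91, 1]
BINARY_OP >> → 91 >> 1 = 45. Stack: [45]
STORE_FAST s → s=45. Stack: []
LOAD_FAST_LOAD_FAST v,a → push 5,35. Stack: [5, 35]
BINARY_OP + → 5 + 35 = 40. Stack: [40]
LOAD_CONST → push 12. Stack: [40, 12]
BINARY_OP - → 40 - 12 = 28. Stack: [28]
STORE_FAST r → r=28. Stack: []
LOAD_FAST v → push 5. Stack: [5]
RETURN_VALUE → return 5.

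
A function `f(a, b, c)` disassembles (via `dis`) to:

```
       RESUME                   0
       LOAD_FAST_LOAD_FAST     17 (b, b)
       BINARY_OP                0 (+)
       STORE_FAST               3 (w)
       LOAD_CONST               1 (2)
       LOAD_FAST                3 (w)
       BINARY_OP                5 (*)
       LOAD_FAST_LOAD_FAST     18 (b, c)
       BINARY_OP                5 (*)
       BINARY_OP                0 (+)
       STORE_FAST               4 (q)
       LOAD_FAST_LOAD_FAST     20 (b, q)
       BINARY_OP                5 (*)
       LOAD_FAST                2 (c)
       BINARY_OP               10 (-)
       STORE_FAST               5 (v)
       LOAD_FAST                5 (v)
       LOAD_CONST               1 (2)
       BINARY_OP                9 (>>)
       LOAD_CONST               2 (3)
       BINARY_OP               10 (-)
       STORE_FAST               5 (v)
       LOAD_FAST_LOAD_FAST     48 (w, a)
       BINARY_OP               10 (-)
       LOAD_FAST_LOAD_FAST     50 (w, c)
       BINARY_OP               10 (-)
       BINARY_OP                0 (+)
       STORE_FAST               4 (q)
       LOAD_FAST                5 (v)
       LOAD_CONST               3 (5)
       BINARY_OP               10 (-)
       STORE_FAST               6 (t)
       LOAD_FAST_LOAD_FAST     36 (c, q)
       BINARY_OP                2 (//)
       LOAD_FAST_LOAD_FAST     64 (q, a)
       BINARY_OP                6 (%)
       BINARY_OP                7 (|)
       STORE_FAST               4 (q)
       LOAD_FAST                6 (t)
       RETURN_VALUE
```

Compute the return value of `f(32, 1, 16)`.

-7

LOAD_FAST_LOAD_FAST b,b → push 1,1. Stack: [1, 1]
BINARY_OP + → 1 + 1 = 2. Stack: [2]
STORE_FAST w → w=2. Stack: []
LOAD_CONST → push 2. Stack: [2]
LOAD_FAST w → push 2. Stack: [2, 2]
BINARY_OP * → 2 * 2 = 4. Stack: [4]
LOAD_FAST_LOAD_FAST b,c → push 1,16. Stack: [4, 1, 16]
BINARY_OP * → 1 * 16 = 16. Stack: [4, 16]
BINARY_OP + → 4 + 16 = 20. Stack: [20]
STORE_FAST q → q=20. Stack: []
LOAD_FAST_LOAD_FAST b,q → push 1,20. Stack: [1, 20]
BINARY_OP * → 1 * 20 = 20. Stack: [20]
LOAD_FAST c → push 16. Stack: [20, 16]
BINARY_OP - → 20 - 16 = 4. Stack: [4]
STORE_FAST v → v=4. Stack: []
LOAD_FAST v → push 4. Stack: [4]
LOAD_CONST → push 2. Stack: [4, 2]
BINARY_OP >> → 4 >> 2 = 1. Stack: [1]
LOAD_CONST → push 3. Stack: [1, 3]
BINARY_OP - → 1 - 3 = -2. Stack: [-2]
STORE_FAST v → v=-2. Stack: []
LOAD_FAST_LOAD_FAST w,a → push 2,32. Stack: [2, 32]
BINARY_OP - → 2 - 32 = -30. Stack: [-30]
LOAD_FAST_LOAD_FAST w,c → push 2,16. Stack: [-30, 2, 16]
BINARY_OP - → 2 - 16 = -14. Stack: [-30, -14]
BINARY_OP + → -30 + -14 = -44. Stack: [-44]
STORE_FAST q → q=-44. Stack: []
LOAD_FAST v → push -2. Stack: [-2]
LOAD_CONST → push 5. Stack: [-2, 5]
BINARY_OP - → -2 - 5 = -7. Stack: [-7]
STORE_FAST t → t=-7. Stack: []
LOAD_FAST_LOAD_FAST c,q → push 16,-44. Stack: [16, -44]
BINARY_OP // → 16 // -44 = -1. Stack: [-1]
LOAD_FAST_LOAD_FAST q,a → push -44,32. Stack: [-1, -44, 32]
BINARY_OP % → -44 % 32 = 20. Stack: [-1, 20]
BINARY_OP | → -1 | 20 = -1. Stack: [-1]
STORE_FAST q → q=-1. Stack: []
LOAD_FAST t → push -7. Stack: [-7]
RETURN_VALUE → return -7.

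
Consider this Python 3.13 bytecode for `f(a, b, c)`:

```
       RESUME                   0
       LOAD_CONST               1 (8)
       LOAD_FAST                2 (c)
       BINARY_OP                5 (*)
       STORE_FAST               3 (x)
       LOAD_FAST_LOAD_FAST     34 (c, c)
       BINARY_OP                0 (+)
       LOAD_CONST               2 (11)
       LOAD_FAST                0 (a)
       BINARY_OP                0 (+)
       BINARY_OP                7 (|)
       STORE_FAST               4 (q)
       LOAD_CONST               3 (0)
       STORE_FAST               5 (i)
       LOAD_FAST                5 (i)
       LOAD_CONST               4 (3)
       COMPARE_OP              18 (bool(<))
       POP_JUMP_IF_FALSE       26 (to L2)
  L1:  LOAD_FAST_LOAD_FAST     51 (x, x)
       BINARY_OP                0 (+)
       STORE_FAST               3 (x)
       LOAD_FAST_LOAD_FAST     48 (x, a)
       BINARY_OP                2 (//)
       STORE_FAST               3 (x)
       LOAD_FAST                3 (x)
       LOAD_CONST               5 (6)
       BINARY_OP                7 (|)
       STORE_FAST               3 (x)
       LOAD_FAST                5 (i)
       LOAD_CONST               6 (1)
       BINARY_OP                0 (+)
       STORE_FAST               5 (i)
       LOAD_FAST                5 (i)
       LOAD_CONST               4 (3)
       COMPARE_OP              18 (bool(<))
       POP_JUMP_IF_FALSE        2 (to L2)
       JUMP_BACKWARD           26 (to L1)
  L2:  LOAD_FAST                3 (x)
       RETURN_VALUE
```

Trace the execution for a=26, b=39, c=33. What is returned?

6

LOAD_CONST → push 8
LOAD_FAST c → push 33
BINARY_OP * → 8 * 33 = 264
STORE_FAST x → x=264
LOAD_FAST_LOAD_FAST c,c → push 33,33
BINARY_OP + → 33 + 33 = 66
LOAD_CONST → push 11
LOAD_FAST a → push 26
BINARY_OP + → 11 + 26 = 37
BINARY_OP | → 66 | 37 = 103
STORE_FAST q → q=103
LOAD_CONST → push 0
STORE_FAST i → i=0
LOAD_FAST i → push 0
LOAD_CONST → push 3
COMPARE_OP bool(<) → 0 vs 3 = True
POP_JUMP_IF_FALSE → pop True; no jump
LOAD_FAST_LOAD_FAST x,x → push 264,264
BINARY_OP + → 264 + 264 = 528
STORE_FAST x → x=528
LOAD_FAST_LOAD_FAST x,a → push 528,26
BINARY_OP // → 528 // 26 = 20
STORE_FAST x → x=20
LOAD_FAST x → push 20
LOAD_CONST → push 6
BINARY_OP | → 20 | 6 = 22
STORE_FAST x → x=22
LOAD_FAST i → push 0
LOAD_CONST → push 1
BINARY_OP + → 0 + 1 = 1
STORE_FAST i → i=1
LOAD_FAST i → push 1
LOAD_CONST → push 3
COMPARE_OP bool(<) → 1 vs 3 = True
POP_JUMP_IF_FALSE → pop True; no jump
LOAD_FAST_LOAD_FAST x,x → push 22,22
BINARY_OP + → 22 + 22 = 44
STORE_FAST x → x=44
LOAD_FAST_LOAD_FAST x,a → push 44,26
BINARY_OP // → 44 // 26 = 1
STORE_FAST x → x=1
LOAD_FAST x → push 1
LOAD_CONST → push 6
BINARY_OP | → 1 | 6 = 7
STORE_FAST x → x=7
LOAD_FAST i → push 1
LOAD_CONST → push 1
BINARY_OP + → 1 + 1 = 2
STORE_FAST i → i=2
LOAD_FAST i → push 2
LOAD_CONST → push 3
COMPARE_OP bool(<) → 2 vs 3 = True
POP_JUMP_IF_FALSE → pop True; no jump
LOAD_FAST_LOAD_FAST x,x → push 7,7
BINARY_OP + → 7 + 7 = 14
STORE_FAST x → x=14
LOAD_FAST_LOAD_FAST x,a → push 14,26
BINARY_OP // → 14 // 26 = 0
STORE_FAST x → x=0
LOAD_FAST x → push 0
LOAD_CONST → push 6
BINARY_OP | → 0 | 6 = 6
STORE_FAST x → x=6
LOAD_FAST i → push 2
LOAD_CONST → push 1
BINARY_OP + → 2 + 1 = 3
STORE_FAST i → i=3
LOAD_FAST i → push 3
LOAD_CONST → push 3
COMPARE_OP bool(<) → 3 vs 3 = False
POP_JUMP_IF_FALSE → pop False; jump
LOAD_FAST x → push 6
RETURN_VALUE → return 6.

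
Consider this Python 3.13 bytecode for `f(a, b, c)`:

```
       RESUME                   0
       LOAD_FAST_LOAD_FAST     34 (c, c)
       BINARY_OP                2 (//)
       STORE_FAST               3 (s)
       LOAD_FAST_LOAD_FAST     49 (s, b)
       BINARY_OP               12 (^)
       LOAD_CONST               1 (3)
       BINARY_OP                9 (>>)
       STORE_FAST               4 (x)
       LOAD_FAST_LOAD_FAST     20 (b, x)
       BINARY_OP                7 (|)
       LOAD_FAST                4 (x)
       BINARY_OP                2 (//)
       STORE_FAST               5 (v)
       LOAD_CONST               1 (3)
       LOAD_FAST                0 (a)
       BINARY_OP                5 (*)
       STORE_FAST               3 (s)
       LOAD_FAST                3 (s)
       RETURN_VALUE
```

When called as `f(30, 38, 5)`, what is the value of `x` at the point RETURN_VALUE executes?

LOAD_FAST_LOAD_FAST c,c → push 5,5. Stack: [5, 5]
BINARY_OP // → 5 // 5 = 1. Stack: [1]
STORE_FAST s → s=1. Stack: []
LOAD_FAST_LOAD_FAST s,b → push 1,38. Stack: [1, 38]
BINARY_OP ^ → 1 ^ 38 = 39. Stack: [39]
LOAD_CONST → push 3. Stack: [39, 3]
BINARY_OP >> → 39 >> 3 = 4. Stack: [4]
STORE_FAST x → x=4. Stack: []
LOAD_FAST_LOAD_FAST b,x → push 38,4. Stack: [38, 4]
BINARY_OP | → 38 | 4 = 38. Stack: [38]
LOAD_FAST x → push 4. Stack: [38, 4]
BINARY_OP // → 38 // 4 = 9. Stack: [9]
STORE_FAST v → v=9. Stack: []
LOAD_CONST → push 3. Stack: [3]
LOAD_FAST a → push 30. Stack: [3, 30]
BINARY_OP * → 3 * 30 = 90. Stack: [90]
STORE_FAST s → s=90. Stack: []
LOAD_FAST s → push 90. Stack: [90]
RETURN_VALUE → return 90.

4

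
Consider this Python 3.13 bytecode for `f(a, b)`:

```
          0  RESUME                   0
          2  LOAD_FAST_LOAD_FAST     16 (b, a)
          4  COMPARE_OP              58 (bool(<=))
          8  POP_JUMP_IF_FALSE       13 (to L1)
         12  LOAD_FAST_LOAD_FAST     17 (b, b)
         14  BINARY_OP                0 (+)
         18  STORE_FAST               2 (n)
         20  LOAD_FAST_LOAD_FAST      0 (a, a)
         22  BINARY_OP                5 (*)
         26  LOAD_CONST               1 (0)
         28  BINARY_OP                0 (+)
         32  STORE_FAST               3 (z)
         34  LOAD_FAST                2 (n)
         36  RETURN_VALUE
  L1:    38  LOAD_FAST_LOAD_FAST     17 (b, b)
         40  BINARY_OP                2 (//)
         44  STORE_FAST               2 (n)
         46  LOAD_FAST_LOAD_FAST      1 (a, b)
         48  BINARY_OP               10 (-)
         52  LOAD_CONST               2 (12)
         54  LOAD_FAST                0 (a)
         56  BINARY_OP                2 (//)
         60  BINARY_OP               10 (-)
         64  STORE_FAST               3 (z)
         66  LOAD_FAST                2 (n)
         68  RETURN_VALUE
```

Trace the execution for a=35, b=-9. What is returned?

LOAD_FAST_LOAD_FAST b,a → push -9,35. Stack: [-9, 35]
COMPARE_OP bool(<=) → -9 vs 35 = True. Stack: [True]
POP_JUMP_IF_FALSE → pop True; no jump. Stack: []
LOAD_FAST_LOAD_FAST b,b → push -9,-9. Stack: [-9, -9]
BINARY_OP + → -9 + -9 = -18. Stack: [-18]
STORE_FAST n → n=-18. Stack: []
LOAD_FAST_LOAD_FAST a,a → push 35,35. Stack: [35, 35]
BINARY_OP * → 35 * 35 = 1225. Stack: [1225]
LOAD_CONST → push 0. Stack: [1225, 0]
BINARY_OP + → 1225 + 0 = 1225. Stack: [1225]
STORE_FAST z → z=1225. Stack: []
LOAD_FAST n → push -18. Stack: [-18]
RETURN_VALUE → return -18.

-18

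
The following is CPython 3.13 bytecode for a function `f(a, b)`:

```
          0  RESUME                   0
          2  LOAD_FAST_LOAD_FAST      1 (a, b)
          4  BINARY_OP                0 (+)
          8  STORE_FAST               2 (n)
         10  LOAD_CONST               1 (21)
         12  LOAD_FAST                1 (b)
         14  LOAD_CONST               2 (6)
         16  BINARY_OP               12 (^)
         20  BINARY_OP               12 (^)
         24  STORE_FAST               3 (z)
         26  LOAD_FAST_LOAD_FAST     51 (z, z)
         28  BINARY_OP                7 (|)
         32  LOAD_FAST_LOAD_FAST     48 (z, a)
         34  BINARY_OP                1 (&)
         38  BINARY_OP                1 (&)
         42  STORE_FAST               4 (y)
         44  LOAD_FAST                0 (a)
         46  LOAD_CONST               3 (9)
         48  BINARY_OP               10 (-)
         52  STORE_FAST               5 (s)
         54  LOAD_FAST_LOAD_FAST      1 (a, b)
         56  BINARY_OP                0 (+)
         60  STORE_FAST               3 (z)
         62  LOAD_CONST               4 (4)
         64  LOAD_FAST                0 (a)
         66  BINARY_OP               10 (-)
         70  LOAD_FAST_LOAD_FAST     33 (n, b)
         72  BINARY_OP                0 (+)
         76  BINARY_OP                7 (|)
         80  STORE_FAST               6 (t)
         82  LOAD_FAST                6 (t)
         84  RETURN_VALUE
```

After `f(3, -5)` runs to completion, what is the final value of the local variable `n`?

-2

LOAD_FAST_LOAD_FAST a,b → push 3,-5. Stack: [3, -5]
BINARY_OP + → 3 + -5 = -2. Stack: [-2]
STORE_FAST n → n=-2. Stack: []
LOAD_CONST → push 21. Stack: [21]
LOAD_FAST b → push -5. Stack: [21, -5]
LOAD_CONST → push 6. Stack: [21, -5, 6]
BINARY_OP ^ → -5 ^ 6 = -3. Stack: [21, -3]
BINARY_OP ^ → 21 ^ -3 = -24. Stack: [-24]
STORE_FAST z → z=-24. Stack: []
LOAD_FAST_LOAD_FAST z,z → push -24,-24. Stack: [-24, -24]
BINARY_OP | → -24 | -24 = -24. Stack: [-24]
LOAD_FAST_LOAD_FAST z,a → push -24,3. Stack: [-24, -24, 3]
BINARY_OP & → -24 & 3 = 0. Stack: [-24, 0]
BINARY_OP & → -24 & 0 = 0. Stack: [0]
STORE_FAST y → y=0. Stack: []
LOAD_FAST a → push 3. Stack: [3]
LOAD_CONST → push 9. Stack: [3, 9]
BINARY_OP - → 3 - 9 = -6. Stack: [-6]
STORE_FAST s → s=-6. Stack: []
LOAD_FAST_LOAD_FAST a,b → push 3,-5. Stack: [3, -5]
BINARY_OP + → 3 + -5 = -2. Stack: [-2]
STORE_FAST z → z=-2. Stack: []
LOAD_CONST → push 4. Stack: [4]
LOAD_FAST a → push 3. Stack: [4, 3]
BINARY_OP - → 4 - 3 = 1. Stack: [1]
LOAD_FAST_LOAD_FAST n,b → push -2,-5. Stack: [1, -2, -5]
BINARY_OP + → -2 + -5 = -7. Stack: [1, -7]
BINARY_OP | → 1 | -7 = -7. Stack: [-7]
STORE_FAST t → t=-7. Stack: []
LOAD_FAST t → push -7. Stack: [-7]
RETURN_VALUE → return -7.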